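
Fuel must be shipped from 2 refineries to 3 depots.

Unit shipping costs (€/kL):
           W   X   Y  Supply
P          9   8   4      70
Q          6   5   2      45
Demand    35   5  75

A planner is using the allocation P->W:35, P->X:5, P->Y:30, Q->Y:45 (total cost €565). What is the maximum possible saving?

Current plan cost = 35·9 + 5·8 + 30·4 + 45·2 = €565.
Optimal plan:
  P→Y: 70 kL
  Q→W: 35 kL
  Q→X: 5 kL
  Q→Y: 5 kL
Optimal cost = €525.
Saving = 565 − 525 = €40.

40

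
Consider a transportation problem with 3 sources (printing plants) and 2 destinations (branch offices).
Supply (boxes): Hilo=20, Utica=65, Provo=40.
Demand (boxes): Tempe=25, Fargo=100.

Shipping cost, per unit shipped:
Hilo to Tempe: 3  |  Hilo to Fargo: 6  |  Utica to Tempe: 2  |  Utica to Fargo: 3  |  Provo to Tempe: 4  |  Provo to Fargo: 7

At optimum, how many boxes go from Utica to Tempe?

0

The minimum-cost plan:
  Hilo→Fargo: 20 × 6 = 120
  Utica→Fargo: 65 × 3 = 195
  Provo→Tempe: 25 × 4 = 100
  Provo→Fargo: 15 × 7 = 105
Total cost = 520.
The route Utica→Tempe is not used.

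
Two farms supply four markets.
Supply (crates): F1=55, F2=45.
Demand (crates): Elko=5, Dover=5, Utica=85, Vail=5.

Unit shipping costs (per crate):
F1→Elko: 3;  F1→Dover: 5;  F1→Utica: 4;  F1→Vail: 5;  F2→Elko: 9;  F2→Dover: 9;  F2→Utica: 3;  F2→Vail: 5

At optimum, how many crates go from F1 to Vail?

Optimal shipments:
  F1→Elko: 5 × 3 = 15
  F1→Dover: 5 × 5 = 25
  F1→Utica: 40 × 4 = 160
  F1→Vail: 5 × 5 = 25
  F2→Utica: 45 × 3 = 135
Total cost = 360.
So F1→Vail carries 5 crates.

5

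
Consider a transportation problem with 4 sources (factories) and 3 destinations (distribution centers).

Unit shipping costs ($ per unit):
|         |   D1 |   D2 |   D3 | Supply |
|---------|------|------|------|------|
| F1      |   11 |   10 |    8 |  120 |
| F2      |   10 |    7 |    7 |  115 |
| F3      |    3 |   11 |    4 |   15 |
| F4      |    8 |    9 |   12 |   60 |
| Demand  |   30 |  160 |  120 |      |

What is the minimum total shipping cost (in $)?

2335

Optimal allocation:
  F1 to D3: 120 pallets
  F2 to D2: 115 pallets
  F3 to D1: 15 pallets
  F4 to D1: 15 pallets
  F4 to D2: 45 pallets
Total cost = $2335.
(Supply check: F1 ships 120; F2 ships 115; F3 ships 15; F4 ships 60.)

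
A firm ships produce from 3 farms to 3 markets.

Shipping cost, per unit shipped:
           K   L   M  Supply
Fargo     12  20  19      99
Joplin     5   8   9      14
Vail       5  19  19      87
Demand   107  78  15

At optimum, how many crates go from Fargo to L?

64

The minimum-cost plan:
  Fargo->K: 20 × 12 = 240
  Fargo->L: 64 × 20 = 1280
  Fargo->M: 15 × 19 = 285
  Joplin->L: 14 × 8 = 112
  Vail->K: 87 × 5 = 435
Total cost = 2352.
So Fargo→L carries 64 crates.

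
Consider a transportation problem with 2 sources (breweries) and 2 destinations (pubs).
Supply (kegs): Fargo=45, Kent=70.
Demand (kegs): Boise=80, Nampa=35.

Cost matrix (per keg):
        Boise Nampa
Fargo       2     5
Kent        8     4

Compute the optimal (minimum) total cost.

510

An optimal shipping plan:
  Fargo–Boise: 45 × 2 = 90
  Kent–Boise: 35 × 8 = 280
  Kent–Nampa: 35 × 4 = 140
Total = 90 + 280 + 140 = 510.
(Supply check: Fargo ships 45; Kent ships 70.)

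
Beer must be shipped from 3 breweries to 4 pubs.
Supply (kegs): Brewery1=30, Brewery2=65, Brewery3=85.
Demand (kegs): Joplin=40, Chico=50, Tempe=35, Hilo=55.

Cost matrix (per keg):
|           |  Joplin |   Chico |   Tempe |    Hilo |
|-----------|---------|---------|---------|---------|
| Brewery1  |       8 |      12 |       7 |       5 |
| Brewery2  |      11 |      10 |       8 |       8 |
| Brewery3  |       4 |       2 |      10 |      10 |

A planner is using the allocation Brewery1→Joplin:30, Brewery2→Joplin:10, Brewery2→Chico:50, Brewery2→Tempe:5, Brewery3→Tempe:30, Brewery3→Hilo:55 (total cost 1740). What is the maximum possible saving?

815

Current plan cost = 30·8 + 10·11 + 50·10 + 5·8 + 30·10 + 55·10 = 1740.
Optimal plan:
  Brewery1 to Hilo: 30 × 5 = 150
  Brewery2 to Joplin: 5 × 11 = 55
  Brewery2 to Tempe: 35 × 8 = 280
  Brewery2 to Hilo: 25 × 8 = 200
  Brewery3 to Joplin: 35 × 4 = 140
  Brewery3 to Chico: 50 × 2 = 100
Optimal cost = 925.
Saving = 1740 − 925 = 815.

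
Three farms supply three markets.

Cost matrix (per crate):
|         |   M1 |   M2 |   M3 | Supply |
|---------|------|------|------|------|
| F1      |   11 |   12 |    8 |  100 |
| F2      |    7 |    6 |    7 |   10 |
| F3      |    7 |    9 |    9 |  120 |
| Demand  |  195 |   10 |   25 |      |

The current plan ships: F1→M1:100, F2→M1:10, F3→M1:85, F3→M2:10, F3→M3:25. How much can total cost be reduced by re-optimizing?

Current plan cost = 100·11 + 10·7 + 85·7 + 10·9 + 25·9 = 2080.
Optimal plan:
  F1–M1: 75 × 11 = 825
  F1–M3: 25 × 8 = 200
  F2–M2: 10 × 6 = 60
  F3–M1: 120 × 7 = 840
Optimal cost = 1925.
Saving = 2080 − 1925 = 155.

155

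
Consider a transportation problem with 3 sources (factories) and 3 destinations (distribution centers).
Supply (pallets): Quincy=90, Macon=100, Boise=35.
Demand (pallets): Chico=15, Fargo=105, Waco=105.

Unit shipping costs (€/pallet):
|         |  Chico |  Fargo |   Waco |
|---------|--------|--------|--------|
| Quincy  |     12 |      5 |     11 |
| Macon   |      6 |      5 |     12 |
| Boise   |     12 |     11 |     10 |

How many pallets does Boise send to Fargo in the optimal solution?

0

Solving gives:
  Quincy–Fargo: 20 pallets
  Quincy–Waco: 70 pallets
  Macon–Chico: 15 pallets
  Macon–Fargo: 85 pallets
  Boise–Waco: 35 pallets
Total cost = €1735.
The route Boise→Fargo is not used.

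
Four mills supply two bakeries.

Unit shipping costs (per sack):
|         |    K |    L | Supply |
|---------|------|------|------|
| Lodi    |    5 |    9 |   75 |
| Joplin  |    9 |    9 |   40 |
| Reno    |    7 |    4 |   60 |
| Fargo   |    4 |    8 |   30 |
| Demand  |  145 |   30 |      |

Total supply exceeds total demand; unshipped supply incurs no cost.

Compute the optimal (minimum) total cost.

A cheapest plan:
  Lodi→K: 75 × 5 = 375
  Joplin→K: 10 × 9 = 90
  Reno→K: 30 × 7 = 210
  Reno→L: 30 × 4 = 120
  Fargo→K: 30 × 4 = 120
Total = 375 + 90 + 210 + 120 + 120 = 915.

915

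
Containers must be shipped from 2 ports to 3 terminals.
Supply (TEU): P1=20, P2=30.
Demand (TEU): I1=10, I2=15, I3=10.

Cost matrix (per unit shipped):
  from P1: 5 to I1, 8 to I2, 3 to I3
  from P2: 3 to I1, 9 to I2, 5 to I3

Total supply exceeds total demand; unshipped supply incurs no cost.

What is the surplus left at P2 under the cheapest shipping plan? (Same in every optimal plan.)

15

An optimal plan:
  P1→I2: 10 TEU
  P1→I3: 10 TEU
  P2→I1: 10 TEU
  P2→I2: 5 TEU
Total cost = 185.
P2 ships 15 of its 30, leaving 15.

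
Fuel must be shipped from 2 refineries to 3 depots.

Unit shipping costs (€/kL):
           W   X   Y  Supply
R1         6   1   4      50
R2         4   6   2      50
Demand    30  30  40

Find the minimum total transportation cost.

A cheapest plan:
  R1->W: 20 kL
  R1->X: 30 kL
  R2->W: 10 kL
  R2->Y: 40 kL
Total cost = €270.
(Supply check: R1 ships 50; R2 ships 50.)

270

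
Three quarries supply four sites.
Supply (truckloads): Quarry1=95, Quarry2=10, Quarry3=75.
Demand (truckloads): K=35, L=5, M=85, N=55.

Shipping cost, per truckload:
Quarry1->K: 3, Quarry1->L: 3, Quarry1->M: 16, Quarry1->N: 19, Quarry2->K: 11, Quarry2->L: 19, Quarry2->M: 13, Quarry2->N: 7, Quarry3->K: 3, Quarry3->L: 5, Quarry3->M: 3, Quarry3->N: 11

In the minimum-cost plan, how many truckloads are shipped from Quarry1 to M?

Solving gives:
  Quarry1–K: 35 × 3 = 105
  Quarry1–L: 5 × 3 = 15
  Quarry1–M: 10 × 16 = 160
  Quarry1–N: 45 × 19 = 855
  Quarry2–N: 10 × 7 = 70
  Quarry3–M: 75 × 3 = 225
Total cost = 1430.
So Quarry1→M carries 10 truckloads.

10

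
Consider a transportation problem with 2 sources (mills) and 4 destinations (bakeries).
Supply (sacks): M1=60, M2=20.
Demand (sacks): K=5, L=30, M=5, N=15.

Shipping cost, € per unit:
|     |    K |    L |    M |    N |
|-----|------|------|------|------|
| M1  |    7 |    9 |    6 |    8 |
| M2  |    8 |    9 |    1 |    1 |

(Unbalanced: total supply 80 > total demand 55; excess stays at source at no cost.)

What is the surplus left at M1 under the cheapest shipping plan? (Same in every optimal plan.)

25

An optimal plan:
  M1–K: 5 sacks
  M1–L: 30 sacks
  M2–M: 5 sacks
  M2–N: 15 sacks
Total cost = €325.
M1 ships 35 of its 60, leaving 25.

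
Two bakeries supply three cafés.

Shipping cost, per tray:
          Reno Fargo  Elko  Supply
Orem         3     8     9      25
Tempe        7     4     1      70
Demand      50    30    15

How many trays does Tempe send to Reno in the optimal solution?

25

Solving gives:
  Orem to Reno: 25 × 3 = 75
  Tempe to Reno: 25 × 7 = 175
  Tempe to Fargo: 30 × 4 = 120
  Tempe to Elko: 15 × 1 = 15
Total cost = 385.
So Tempe→Reno carries 25 trays.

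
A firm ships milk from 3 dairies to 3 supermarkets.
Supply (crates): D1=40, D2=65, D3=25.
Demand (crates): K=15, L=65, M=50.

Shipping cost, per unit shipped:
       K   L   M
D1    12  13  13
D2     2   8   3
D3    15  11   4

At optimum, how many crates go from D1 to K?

0

Solving gives:
  D1->L: 40 × 13 = 520
  D2->K: 15 × 2 = 30
  D2->L: 25 × 8 = 200
  D2->M: 25 × 3 = 75
  D3->M: 25 × 4 = 100
Total cost = 925.
The route D1→K is not used.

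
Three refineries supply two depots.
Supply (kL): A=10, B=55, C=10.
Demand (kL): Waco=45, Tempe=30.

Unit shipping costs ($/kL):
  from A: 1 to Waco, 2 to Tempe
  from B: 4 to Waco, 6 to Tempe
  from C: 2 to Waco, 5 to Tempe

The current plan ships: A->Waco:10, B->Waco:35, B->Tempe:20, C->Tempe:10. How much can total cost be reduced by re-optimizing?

Current plan cost = 10·1 + 35·4 + 20·6 + 10·5 = $320.
Optimal plan:
  A–Tempe: 10 × $2 = $20
  B–Waco: 35 × $4 = $140
  B–Tempe: 20 × $6 = $120
  C–Waco: 10 × $2 = $20
Optimal cost = $300.
Saving = 320 − 300 = $20.

20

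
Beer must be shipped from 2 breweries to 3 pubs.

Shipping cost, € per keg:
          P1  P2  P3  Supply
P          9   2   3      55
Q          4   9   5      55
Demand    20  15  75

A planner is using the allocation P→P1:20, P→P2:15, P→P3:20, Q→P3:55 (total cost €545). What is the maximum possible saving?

140

Current plan cost = 20·9 + 15·2 + 20·3 + 55·5 = €545.
Optimal plan:
  P→P2: 15 × €2 = €30
  P→P3: 40 × €3 = €120
  Q→P1: 20 × €4 = €80
  Q→P3: 35 × €5 = €175
Optimal cost = €405.
Saving = 545 − 405 = €140.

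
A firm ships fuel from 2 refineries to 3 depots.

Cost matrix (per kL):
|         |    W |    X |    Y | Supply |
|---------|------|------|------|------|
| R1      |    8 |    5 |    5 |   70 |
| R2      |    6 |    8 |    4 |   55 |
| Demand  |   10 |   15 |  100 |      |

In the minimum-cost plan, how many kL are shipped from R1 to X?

Optimal shipments:
  R1→X: 15 × 5 = 75
  R1→Y: 55 × 5 = 275
  R2→W: 10 × 6 = 60
  R2→Y: 45 × 4 = 180
Total cost = 590.
So R1→X carries 15 kL.

15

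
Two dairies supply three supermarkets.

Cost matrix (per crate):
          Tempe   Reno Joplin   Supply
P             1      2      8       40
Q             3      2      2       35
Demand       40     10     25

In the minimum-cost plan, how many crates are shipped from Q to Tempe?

0

The minimum-cost plan:
  P->Tempe: 40 × 1 = 40
  Q->Reno: 10 × 2 = 20
  Q->Joplin: 25 × 2 = 50
Total cost = 110.
The route Q→Tempe is not used.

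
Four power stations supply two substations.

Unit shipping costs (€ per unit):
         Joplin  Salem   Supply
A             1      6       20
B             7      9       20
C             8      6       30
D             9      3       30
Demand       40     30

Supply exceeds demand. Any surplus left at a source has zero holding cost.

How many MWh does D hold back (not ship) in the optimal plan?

Minimum-cost shipments:
  A->Joplin: 20 × €1 = €20
  B->Joplin: 20 × €7 = €140
  D->Salem: 30 × €3 = €90
Total cost = €250.
D ships 30 of its 30, leaving 0.

0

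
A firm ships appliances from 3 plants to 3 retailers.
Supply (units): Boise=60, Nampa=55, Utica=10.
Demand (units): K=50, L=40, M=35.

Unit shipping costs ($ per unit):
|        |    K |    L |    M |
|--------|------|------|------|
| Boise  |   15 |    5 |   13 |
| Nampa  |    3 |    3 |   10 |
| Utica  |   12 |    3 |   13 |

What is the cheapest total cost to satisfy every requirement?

A cheapest plan:
  Boise→L: 30 × $5 = $150
  Boise→M: 30 × $13 = $390
  Nampa→K: 50 × $3 = $150
  Nampa→M: 5 × $10 = $50
  Utica→L: 10 × $3 = $30
Total = 150 + 390 + 150 + 50 + 30 = $770.

770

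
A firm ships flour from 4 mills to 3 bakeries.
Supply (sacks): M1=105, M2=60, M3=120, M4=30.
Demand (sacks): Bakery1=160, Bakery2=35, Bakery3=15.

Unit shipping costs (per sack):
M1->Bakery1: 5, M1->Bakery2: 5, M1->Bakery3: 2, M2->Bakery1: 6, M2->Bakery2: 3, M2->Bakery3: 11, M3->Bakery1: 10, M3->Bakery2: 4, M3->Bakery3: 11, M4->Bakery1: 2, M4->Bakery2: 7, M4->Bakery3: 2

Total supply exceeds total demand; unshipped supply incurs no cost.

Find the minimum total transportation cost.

900

An optimal shipping plan:
  M1->Bakery1: 90 × 5 = 450
  M1->Bakery3: 15 × 2 = 30
  M2->Bakery1: 40 × 6 = 240
  M2->Bakery2: 20 × 3 = 60
  M3->Bakery2: 15 × 4 = 60
  M4->Bakery1: 30 × 2 = 60
Total = 450 + 30 + 240 + 60 + 60 + 60 = 900.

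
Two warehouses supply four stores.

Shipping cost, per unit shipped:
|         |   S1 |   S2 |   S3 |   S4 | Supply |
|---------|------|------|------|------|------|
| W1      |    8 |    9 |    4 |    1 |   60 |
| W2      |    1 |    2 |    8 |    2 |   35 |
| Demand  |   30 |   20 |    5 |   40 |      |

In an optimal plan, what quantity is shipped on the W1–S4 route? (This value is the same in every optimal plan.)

40

The minimum-cost plan:
  W1→S1: 15 × 8 = 120
  W1→S3: 5 × 4 = 20
  W1→S4: 40 × 1 = 40
  W2→S1: 15 × 1 = 15
  W2→S2: 20 × 2 = 40
Total cost = 235.
So W1→S4 carries 40 units.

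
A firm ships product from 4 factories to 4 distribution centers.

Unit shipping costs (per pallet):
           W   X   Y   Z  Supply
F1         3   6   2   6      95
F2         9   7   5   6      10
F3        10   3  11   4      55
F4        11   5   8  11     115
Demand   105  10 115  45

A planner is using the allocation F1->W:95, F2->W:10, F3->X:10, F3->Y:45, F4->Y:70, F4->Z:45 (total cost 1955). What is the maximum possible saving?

Current plan cost = 95·3 + 10·9 + 10·3 + 45·11 + 70·8 + 45·11 = 1955.
Optimal plan:
  F1→W: 95 × 3 = 285
  F2→Y: 10 × 5 = 50
  F3→X: 10 × 3 = 30
  F3→Z: 45 × 4 = 180
  F4→W: 10 × 11 = 110
  F4→Y: 105 × 8 = 840
Optimal cost = 1495.
Saving = 1955 − 1495 = 460.

460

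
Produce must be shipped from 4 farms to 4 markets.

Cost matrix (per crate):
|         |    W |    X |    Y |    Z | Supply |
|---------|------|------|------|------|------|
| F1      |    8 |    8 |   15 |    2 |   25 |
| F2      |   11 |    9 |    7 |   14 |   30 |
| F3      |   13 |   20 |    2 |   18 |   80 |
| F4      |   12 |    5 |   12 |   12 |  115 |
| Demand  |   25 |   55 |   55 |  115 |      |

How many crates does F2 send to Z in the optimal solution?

30

Solving gives:
  F1–Z: 25 crates
  F2–Z: 30 crates
  F3–W: 25 crates
  F3–Y: 55 crates
  F4–X: 55 crates
  F4–Z: 60 crates
Total cost = 1900.
So F2→Z carries 30 crates.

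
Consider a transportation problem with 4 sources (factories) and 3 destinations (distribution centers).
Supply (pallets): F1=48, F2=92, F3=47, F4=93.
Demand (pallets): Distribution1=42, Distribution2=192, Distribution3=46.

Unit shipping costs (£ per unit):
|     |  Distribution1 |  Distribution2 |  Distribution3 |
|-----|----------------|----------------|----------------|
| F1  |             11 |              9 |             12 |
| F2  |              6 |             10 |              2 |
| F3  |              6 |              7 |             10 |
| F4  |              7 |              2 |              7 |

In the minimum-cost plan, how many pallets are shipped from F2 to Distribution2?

4

The minimum-cost plan:
  F1–Distribution2: 48 × £9 = £432
  F2–Distribution1: 42 × £6 = £252
  F2–Distribution2: 4 × £10 = £40
  F2–Distribution3: 46 × £2 = £92
  F3–Distribution2: 47 × £7 = £329
  F4–Distribution2: 93 × £2 = £186
Total cost = £1331.
So F2→Distribution2 carries 4 pallets.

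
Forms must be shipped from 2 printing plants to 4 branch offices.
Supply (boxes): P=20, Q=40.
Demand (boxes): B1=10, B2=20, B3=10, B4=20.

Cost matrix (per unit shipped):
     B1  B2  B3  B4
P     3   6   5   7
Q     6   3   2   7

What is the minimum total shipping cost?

Optimal allocation:
  P to B1: 10 × 3 = 30
  P to B4: 10 × 7 = 70
  Q to B2: 20 × 3 = 60
  Q to B3: 10 × 2 = 20
  Q to B4: 10 × 7 = 70
Total = 30 + 70 + 60 + 20 + 70 = 250.

250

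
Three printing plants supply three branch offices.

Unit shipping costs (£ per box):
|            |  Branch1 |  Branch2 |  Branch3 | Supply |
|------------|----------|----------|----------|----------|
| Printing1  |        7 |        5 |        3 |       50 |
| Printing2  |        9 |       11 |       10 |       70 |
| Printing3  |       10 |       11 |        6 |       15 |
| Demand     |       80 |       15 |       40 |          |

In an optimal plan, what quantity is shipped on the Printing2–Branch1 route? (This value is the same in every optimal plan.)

Optimal shipments:
  Printing1→Branch2: 15 × £5 = £75
  Printing1→Branch3: 35 × £3 = £105
  Printing2→Branch1: 70 × £9 = £630
  Printing3→Branch1: 10 × £10 = £100
  Printing3→Branch3: 5 × £6 = £30
Total cost = £940.
So Printing2→Branch1 carries 70 boxes.

70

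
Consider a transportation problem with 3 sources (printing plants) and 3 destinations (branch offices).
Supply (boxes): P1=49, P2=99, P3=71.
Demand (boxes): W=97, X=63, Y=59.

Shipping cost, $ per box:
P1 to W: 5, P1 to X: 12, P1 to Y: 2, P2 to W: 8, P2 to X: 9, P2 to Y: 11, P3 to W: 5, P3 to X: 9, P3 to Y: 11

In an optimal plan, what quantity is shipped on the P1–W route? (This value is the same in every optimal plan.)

The minimum-cost plan:
  P1–Y: 49 × $2 = $98
  P2–W: 26 × $8 = $208
  P2–X: 63 × $9 = $567
  P2–Y: 10 × $11 = $110
  P3–W: 71 × $5 = $355
Total cost = $1338.
The route P1→W is not used.

0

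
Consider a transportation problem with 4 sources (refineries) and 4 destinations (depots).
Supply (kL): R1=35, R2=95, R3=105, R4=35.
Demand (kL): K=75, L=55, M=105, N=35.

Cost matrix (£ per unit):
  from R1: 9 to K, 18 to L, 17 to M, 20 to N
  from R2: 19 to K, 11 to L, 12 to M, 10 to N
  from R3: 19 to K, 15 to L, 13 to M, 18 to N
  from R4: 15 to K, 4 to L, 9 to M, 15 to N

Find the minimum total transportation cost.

3110

A cheapest plan:
  R1→K: 35 kL
  R2→L: 20 kL
  R2→M: 40 kL
  R2→N: 35 kL
  R3→K: 40 kL
  R3→M: 65 kL
  R4→L: 35 kL
Total cost = £3110.
(Supply check: R1 ships 35; R2 ships 95; R3 ships 105; R4 ships 35.)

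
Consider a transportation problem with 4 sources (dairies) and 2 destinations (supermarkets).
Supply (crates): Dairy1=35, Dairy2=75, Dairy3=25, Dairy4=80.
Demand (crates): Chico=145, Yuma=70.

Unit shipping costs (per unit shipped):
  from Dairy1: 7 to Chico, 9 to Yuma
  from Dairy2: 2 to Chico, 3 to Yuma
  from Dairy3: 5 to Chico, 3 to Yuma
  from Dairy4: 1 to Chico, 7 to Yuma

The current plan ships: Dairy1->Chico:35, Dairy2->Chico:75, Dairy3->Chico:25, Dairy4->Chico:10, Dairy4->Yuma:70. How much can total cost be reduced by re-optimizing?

Current plan cost = 35·7 + 75·2 + 25·5 + 10·1 + 70·7 = 1020.
Optimal plan:
  Dairy1–Chico: 35 × 7 = 245
  Dairy2–Chico: 30 × 2 = 60
  Dairy2–Yuma: 45 × 3 = 135
  Dairy3–Yuma: 25 × 3 = 75
  Dairy4–Chico: 80 × 1 = 80
Optimal cost = 595.
Saving = 1020 − 595 = 425.

425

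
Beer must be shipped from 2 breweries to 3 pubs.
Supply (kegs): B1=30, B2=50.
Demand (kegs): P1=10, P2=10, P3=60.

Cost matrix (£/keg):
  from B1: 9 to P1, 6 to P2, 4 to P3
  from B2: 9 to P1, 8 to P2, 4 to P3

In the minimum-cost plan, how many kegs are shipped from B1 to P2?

Solving gives:
  B1 to P1: 10 × £9 = £90
  B1 to P2: 10 × £6 = £60
  B1 to P3: 10 × £4 = £40
  B2 to P3: 50 × £4 = £200
Total cost = £390.
So B1→P2 carries 10 kegs.

10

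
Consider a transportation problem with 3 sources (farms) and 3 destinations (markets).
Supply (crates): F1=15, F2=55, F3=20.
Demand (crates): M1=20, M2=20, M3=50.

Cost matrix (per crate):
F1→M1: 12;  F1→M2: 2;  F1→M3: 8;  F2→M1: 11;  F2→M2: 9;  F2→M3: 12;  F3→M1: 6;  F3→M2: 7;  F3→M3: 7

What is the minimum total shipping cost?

Optimal allocation:
  F1→M2: 15 × 2 = 30
  F2→M1: 20 × 11 = 220
  F2→M2: 5 × 9 = 45
  F2→M3: 30 × 12 = 360
  F3→M3: 20 × 7 = 140
Total = 30 + 220 + 45 + 360 + 140 = 795.

795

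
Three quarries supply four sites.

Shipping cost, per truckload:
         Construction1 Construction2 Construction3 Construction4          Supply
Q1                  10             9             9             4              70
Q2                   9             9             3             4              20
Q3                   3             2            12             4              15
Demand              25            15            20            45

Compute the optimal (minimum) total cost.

Optimal allocation:
  Q1 to Construction1: 10 × 10 = 100
  Q1 to Construction2: 15 × 9 = 135
  Q1 to Construction4: 45 × 4 = 180
  Q2 to Construction3: 20 × 3 = 60
  Q3 to Construction1: 15 × 3 = 45
Total = 100 + 135 + 180 + 60 + 45 = 520.
(Supply check: Q1 ships 70; Q2 ships 20; Q3 ships 15.)

520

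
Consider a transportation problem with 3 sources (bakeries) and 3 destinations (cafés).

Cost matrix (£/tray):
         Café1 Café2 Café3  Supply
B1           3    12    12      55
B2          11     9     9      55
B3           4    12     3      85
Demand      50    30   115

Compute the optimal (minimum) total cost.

One minimum-cost allocation:
  B1->Café1: 50 trays
  B1->Café3: 5 trays
  B2->Café2: 30 trays
  B2->Café3: 25 trays
  B3->Café3: 85 trays
Total cost = £960.

960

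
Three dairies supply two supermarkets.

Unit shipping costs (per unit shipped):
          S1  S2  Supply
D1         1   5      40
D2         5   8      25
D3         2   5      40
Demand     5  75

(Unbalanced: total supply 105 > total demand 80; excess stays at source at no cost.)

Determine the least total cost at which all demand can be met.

An optimal shipping plan:
  D1->S1: 5 crates
  D1->S2: 35 crates
  D3->S2: 40 crates
Total cost = 380.
(Supply check: D1 ships 40; D2 ships 0; D3 ships 40.)

380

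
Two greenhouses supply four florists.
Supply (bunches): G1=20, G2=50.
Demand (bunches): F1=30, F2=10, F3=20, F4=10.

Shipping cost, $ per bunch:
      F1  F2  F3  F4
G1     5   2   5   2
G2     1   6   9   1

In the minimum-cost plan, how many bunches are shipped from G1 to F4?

0

The minimum-cost plan:
  G1–F2: 10 × $2 = $20
  G1–F3: 10 × $5 = $50
  G2–F1: 30 × $1 = $30
  G2–F3: 10 × $9 = $90
  G2–F4: 10 × $1 = $10
Total cost = $200.
The route G1→F4 is not used.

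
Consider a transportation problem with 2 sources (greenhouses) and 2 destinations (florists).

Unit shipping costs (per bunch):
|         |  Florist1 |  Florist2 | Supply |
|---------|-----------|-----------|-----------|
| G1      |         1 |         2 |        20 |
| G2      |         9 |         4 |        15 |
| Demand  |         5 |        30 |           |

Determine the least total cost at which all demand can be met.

A cheapest plan:
  G1→Florist1: 5 bunches
  G1→Florist2: 15 bunches
  G2→Florist2: 15 bunches
Total cost = 95.

95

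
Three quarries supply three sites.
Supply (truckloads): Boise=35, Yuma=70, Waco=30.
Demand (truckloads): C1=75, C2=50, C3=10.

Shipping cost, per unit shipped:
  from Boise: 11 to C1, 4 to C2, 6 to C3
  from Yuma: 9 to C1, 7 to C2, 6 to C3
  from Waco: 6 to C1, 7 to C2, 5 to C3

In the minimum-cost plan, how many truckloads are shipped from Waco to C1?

Optimal shipments:
  Boise→C2: 35 truckloads
  Yuma→C1: 45 truckloads
  Yuma→C2: 15 truckloads
  Yuma→C3: 10 truckloads
  Waco→C1: 30 truckloads
Total cost = 890.
So Waco→C1 carries 30 truckloads.

30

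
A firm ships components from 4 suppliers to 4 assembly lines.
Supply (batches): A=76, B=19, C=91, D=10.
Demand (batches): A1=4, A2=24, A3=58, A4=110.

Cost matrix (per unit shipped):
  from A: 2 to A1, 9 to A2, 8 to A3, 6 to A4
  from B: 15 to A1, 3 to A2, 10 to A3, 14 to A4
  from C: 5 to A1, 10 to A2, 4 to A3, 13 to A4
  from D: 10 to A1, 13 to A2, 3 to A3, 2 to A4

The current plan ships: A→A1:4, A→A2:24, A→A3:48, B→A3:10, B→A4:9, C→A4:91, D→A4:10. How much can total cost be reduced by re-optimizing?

890

Current plan cost = 4·2 + 24·9 + 48·8 + 10·10 + 9·14 + 91·13 + 10·2 = 2037.
Optimal plan:
  A–A4: 76 batches
  B–A2: 19 batches
  C–A1: 4 batches
  C–A2: 5 batches
  C–A3: 58 batches
  C–A4: 24 batches
  D–A4: 10 batches
Optimal cost = 1147.
Saving = 2037 − 1147 = 890.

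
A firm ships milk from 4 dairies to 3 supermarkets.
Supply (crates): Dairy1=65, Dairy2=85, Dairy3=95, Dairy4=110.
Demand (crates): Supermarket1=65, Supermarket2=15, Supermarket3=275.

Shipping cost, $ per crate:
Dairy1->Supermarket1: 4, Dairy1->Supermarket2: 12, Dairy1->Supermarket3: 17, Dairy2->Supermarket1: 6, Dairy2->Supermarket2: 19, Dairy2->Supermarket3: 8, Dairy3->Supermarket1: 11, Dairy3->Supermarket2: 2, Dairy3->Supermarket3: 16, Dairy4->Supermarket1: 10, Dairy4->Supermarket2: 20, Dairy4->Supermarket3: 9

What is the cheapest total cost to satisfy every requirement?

An optimal shipping plan:
  Dairy1–Supermarket1: 65 crates
  Dairy2–Supermarket3: 85 crates
  Dairy3–Supermarket2: 15 crates
  Dairy3–Supermarket3: 80 crates
  Dairy4–Supermarket3: 110 crates
Total cost = $3240.
(Supply check: Dairy1 ships 65; Dairy2 ships 85; Dairy3 ships 95; Dairy4 ships 110.)

3240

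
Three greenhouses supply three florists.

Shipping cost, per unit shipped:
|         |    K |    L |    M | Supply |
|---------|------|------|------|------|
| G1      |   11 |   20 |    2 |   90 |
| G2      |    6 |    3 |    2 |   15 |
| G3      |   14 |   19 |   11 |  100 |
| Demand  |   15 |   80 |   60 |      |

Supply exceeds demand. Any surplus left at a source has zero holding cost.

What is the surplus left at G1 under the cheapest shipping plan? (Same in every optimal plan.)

15

An optimal plan:
  G1–K: 15 × 11 = 165
  G1–M: 60 × 2 = 120
  G2–L: 15 × 3 = 45
  G3–L: 65 × 19 = 1235
Total cost = 1565.
G1 ships 75 of its 90, leaving 15.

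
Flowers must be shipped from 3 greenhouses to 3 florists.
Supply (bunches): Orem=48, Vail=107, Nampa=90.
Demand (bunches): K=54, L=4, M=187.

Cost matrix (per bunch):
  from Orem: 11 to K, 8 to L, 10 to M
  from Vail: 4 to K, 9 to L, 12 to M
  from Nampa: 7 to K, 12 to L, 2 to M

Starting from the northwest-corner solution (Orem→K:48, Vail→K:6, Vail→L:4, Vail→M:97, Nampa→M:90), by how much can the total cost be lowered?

432

Current plan cost = 48·11 + 6·4 + 4·9 + 97·12 + 90·2 = 1932.
Optimal plan:
  Orem–M: 48 × 10 = 480
  Vail–K: 54 × 4 = 216
  Vail–L: 4 × 9 = 36
  Vail–M: 49 × 12 = 588
  Nampa–M: 90 × 2 = 180
Optimal cost = 1500.
Saving = 1932 − 1500 = 432.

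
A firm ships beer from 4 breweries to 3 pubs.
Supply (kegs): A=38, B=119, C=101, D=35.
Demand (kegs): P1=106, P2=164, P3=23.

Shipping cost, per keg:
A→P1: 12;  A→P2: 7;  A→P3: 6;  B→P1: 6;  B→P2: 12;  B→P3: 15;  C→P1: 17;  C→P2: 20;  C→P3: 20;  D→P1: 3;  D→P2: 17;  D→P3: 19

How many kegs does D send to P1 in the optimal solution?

The minimum-cost plan:
  A→P2: 15 × 7 = 105
  A→P3: 23 × 6 = 138
  B→P1: 71 × 6 = 426
  B→P2: 48 × 12 = 576
  C→P2: 101 × 20 = 2020
  D→P1: 35 × 3 = 105
Total cost = 3370.
So D→P1 carries 35 kegs.

35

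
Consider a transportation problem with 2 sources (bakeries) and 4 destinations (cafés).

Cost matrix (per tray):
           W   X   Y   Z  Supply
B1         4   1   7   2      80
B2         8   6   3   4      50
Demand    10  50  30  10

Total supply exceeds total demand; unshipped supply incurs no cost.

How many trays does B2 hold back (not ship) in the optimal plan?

Minimum-cost shipments:
  B1–W: 10 trays
  B1–X: 50 trays
  B1–Z: 10 trays
  B2–Y: 30 trays
Total cost = 200.
B2 ships 30 of its 50, leaving 20.

20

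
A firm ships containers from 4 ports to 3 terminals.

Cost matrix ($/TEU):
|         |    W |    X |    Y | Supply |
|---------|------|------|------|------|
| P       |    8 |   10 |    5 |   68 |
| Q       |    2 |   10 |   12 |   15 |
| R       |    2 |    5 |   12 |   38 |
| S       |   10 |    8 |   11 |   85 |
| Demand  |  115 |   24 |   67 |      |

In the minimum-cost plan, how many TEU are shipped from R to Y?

The minimum-cost plan:
  P to W: 1 × $8 = $8
  P to Y: 67 × $5 = $335
  Q to W: 15 × $2 = $30
  R to W: 38 × $2 = $76
  S to W: 61 × $10 = $610
  S to X: 24 × $8 = $192
Total cost = $1251.
The route R→Y is not used.

0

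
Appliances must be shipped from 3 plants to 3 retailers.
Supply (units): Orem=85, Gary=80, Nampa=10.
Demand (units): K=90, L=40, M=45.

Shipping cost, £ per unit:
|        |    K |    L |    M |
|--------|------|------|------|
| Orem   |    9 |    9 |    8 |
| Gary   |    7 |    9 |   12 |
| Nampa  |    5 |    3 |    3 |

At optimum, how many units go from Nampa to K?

Optimal shipments:
  Orem–K: 10 × £9 = £90
  Orem–L: 30 × £9 = £270
  Orem–M: 45 × £8 = £360
  Gary–K: 80 × £7 = £560
  Nampa–L: 10 × £3 = £30
Total cost = £1310.
The route Nampa→K is not used.

0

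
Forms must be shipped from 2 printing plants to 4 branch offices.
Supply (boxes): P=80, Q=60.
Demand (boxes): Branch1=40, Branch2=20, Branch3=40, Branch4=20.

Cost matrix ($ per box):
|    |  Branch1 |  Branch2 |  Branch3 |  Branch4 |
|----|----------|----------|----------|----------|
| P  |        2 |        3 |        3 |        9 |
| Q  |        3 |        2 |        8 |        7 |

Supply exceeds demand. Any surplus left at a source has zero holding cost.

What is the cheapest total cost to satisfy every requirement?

An optimal shipping plan:
  P–Branch1: 40 × $2 = $80
  P–Branch3: 40 × $3 = $120
  Q–Branch2: 20 × $2 = $40
  Q–Branch4: 20 × $7 = $140
Total = 80 + 120 + 40 + 140 = $380.

380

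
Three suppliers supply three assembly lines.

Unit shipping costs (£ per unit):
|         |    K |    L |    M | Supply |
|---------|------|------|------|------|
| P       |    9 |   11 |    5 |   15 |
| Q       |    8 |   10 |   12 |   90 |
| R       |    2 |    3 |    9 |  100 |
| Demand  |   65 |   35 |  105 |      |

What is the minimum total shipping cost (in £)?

One minimum-cost allocation:
  P to M: 15 × £5 = £75
  Q to M: 90 × £12 = £1080
  R to K: 65 × £2 = £130
  R to L: 35 × £3 = £105
Total = 75 + 1080 + 130 + 105 = £1390.

1390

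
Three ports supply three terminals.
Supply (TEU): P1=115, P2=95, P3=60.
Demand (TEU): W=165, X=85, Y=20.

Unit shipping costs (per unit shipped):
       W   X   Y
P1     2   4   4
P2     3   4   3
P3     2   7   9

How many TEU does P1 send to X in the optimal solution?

Optimal shipments:
  P1–W: 105 × 2 = 210
  P1–X: 10 × 4 = 40
  P2–X: 75 × 4 = 300
  P2–Y: 20 × 3 = 60
  P3–W: 60 × 2 = 120
Total cost = 730.
So P1→X carries 10 TEU.

10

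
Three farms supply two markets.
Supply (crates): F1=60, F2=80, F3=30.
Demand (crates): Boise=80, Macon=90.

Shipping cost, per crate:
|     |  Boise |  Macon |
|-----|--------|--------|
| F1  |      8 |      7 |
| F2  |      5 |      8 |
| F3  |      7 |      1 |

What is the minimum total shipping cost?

A cheapest plan:
  F1->Macon: 60 crates
  F2->Boise: 80 crates
  F3->Macon: 30 crates
Total cost = 850.

850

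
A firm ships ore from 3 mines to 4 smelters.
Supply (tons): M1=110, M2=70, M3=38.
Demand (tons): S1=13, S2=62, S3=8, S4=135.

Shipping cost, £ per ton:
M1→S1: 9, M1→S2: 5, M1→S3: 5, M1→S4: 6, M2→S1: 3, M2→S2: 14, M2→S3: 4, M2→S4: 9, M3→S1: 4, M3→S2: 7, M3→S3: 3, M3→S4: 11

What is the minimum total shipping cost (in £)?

1414

A cheapest plan:
  M1 to S2: 32 × £5 = £160
  M1 to S4: 78 × £6 = £468
  M2 to S1: 13 × £3 = £39
  M2 to S4: 57 × £9 = £513
  M3 to S2: 30 × £7 = £210
  M3 to S3: 8 × £3 = £24
Total = 160 + 468 + 39 + 513 + 210 + 24 = £1414.
(Supply check: M1 ships 110; M2 ships 70; M3 ships 38.)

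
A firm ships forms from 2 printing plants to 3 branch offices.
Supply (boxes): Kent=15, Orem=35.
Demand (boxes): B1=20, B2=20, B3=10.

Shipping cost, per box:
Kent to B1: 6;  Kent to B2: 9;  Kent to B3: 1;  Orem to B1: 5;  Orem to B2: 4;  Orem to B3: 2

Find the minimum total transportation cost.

A cheapest plan:
  Kent to B1: 5 × 6 = 30
  Kent to B3: 10 × 1 = 10
  Orem to B1: 15 × 5 = 75
  Orem to B2: 20 × 4 = 80
Total = 30 + 10 + 75 + 80 = 195.

195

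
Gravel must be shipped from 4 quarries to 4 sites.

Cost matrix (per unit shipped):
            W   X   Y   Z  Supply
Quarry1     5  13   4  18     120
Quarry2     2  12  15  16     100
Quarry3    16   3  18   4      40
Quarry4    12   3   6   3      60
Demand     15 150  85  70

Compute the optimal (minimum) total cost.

An optimal shipping plan:
  Quarry1 to X: 35 × 13 = 455
  Quarry1 to Y: 85 × 4 = 340
  Quarry2 to W: 15 × 2 = 30
  Quarry2 to X: 85 × 12 = 1020
  Quarry3 to X: 30 × 3 = 90
  Quarry3 to Z: 10 × 4 = 40
  Quarry4 to Z: 60 × 3 = 180
Total = 455 + 340 + 30 + 1020 + 90 + 40 + 180 = 2155.
(Supply check: Quarry1 ships 120; Quarry2 ships 100; Quarry3 ships 40; Quarry4 ships 60.)

2155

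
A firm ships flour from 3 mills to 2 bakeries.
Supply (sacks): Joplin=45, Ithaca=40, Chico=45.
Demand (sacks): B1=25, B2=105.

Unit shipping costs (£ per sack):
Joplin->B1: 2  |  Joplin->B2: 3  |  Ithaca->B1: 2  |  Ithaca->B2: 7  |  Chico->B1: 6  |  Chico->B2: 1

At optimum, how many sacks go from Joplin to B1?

0

The minimum-cost plan:
  Joplin–B2: 45 × £3 = £135
  Ithaca–B1: 25 × £2 = £50
  Ithaca–B2: 15 × £7 = £105
  Chico–B2: 45 × £1 = £45
Total cost = £335.
The route Joplin→B1 is not used.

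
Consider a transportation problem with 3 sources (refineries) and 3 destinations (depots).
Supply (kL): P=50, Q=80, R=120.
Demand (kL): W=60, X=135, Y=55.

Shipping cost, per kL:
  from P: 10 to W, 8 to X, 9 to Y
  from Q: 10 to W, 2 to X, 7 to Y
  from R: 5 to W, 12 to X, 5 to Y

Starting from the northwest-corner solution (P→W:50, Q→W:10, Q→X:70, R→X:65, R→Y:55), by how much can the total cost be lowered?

Current plan cost = 50·10 + 10·10 + 70·2 + 65·12 + 55·5 = 1795.
Optimal plan:
  P→X: 50 kL
  Q→X: 80 kL
  R→W: 60 kL
  R→X: 5 kL
  R→Y: 55 kL
Optimal cost = 1195.
Saving = 1795 − 1195 = 600.

600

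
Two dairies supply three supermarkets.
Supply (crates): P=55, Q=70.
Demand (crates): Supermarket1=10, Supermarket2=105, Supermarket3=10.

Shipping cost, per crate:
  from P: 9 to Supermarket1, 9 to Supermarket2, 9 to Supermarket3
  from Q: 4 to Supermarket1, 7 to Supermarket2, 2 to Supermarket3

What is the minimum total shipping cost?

Optimal allocation:
  P–Supermarket2: 55 × 9 = 495
  Q–Supermarket1: 10 × 4 = 40
  Q–Supermarket2: 50 × 7 = 350
  Q–Supermarket3: 10 × 2 = 20
Total = 495 + 40 + 350 + 20 = 905.

905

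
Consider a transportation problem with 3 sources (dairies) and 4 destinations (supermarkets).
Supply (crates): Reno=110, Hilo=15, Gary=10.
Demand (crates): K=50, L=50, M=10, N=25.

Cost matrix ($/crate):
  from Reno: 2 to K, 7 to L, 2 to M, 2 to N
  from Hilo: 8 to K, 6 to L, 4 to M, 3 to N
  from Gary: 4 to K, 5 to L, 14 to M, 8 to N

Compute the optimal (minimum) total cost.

485

One minimum-cost allocation:
  Reno->K: 50 × $2 = $100
  Reno->L: 25 × $7 = $175
  Reno->M: 10 × $2 = $20
  Reno->N: 25 × $2 = $50
  Hilo->L: 15 × $6 = $90
  Gary->L: 10 × $5 = $50
Total = 100 + 175 + 20 + 50 + 90 + 50 = $485.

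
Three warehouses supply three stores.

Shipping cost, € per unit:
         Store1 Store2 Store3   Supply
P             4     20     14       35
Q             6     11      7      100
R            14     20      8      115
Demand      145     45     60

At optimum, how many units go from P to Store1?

35

The minimum-cost plan:
  P→Store1: 35 × €4 = €140
  Q→Store1: 55 × €6 = €330
  Q→Store2: 45 × €11 = €495
  R→Store1: 55 × €14 = €770
  R→Store3: 60 × €8 = €480
Total cost = €2215.
So P→Store1 carries 35 units.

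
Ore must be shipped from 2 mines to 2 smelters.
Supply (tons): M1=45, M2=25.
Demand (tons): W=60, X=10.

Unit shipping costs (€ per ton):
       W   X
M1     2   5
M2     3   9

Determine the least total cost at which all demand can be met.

Optimal allocation:
  M1 to W: 35 × €2 = €70
  M1 to X: 10 × €5 = €50
  M2 to W: 25 × €3 = €75
Total = 70 + 50 + 75 = €195.
(Supply check: M1 ships 45; M2 ships 25.)

195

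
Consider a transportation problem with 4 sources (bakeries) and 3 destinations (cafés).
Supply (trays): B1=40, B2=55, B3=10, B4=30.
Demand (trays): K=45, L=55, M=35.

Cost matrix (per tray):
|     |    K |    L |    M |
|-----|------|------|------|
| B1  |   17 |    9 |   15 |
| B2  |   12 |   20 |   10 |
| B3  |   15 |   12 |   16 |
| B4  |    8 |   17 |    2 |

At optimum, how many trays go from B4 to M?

30

The minimum-cost plan:
  B1→L: 40 trays
  B2→K: 45 trays
  B2→L: 5 trays
  B2→M: 5 trays
  B3→L: 10 trays
  B4→M: 30 trays
Total cost = 1230.
So B4→M carries 30 trays.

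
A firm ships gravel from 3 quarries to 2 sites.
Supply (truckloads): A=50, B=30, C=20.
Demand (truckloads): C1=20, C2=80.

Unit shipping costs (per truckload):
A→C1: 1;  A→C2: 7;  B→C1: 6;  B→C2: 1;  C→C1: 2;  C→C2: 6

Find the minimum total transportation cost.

380

A cheapest plan:
  A->C1: 20 × 1 = 20
  A->C2: 30 × 7 = 210
  B->C2: 30 × 1 = 30
  C->C2: 20 × 6 = 120
Total = 20 + 210 + 30 + 120 = 380.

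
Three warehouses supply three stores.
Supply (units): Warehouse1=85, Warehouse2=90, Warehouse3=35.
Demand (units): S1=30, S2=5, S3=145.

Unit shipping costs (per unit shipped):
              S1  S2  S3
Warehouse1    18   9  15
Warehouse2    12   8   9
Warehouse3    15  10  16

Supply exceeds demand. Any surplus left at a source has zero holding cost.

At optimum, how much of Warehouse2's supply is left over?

0

An optimal plan:
  Warehouse1->S2: 5 × 9 = 45
  Warehouse1->S3: 55 × 15 = 825
  Warehouse2->S3: 90 × 9 = 810
  Warehouse3->S1: 30 × 15 = 450
Total cost = 2130.
Warehouse2 ships 90 of its 90, leaving 0.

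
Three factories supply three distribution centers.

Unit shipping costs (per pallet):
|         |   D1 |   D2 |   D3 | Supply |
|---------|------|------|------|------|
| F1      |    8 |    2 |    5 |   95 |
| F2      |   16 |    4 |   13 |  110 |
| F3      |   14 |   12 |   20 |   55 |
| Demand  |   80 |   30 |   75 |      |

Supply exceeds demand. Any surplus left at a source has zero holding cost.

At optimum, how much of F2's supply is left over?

75

Minimum-cost shipments:
  F1->D1: 20 × 8 = 160
  F1->D3: 75 × 5 = 375
  F2->D1: 5 × 16 = 80
  F2->D2: 30 × 4 = 120
  F3->D1: 55 × 14 = 770
Total cost = 1505.
F2 ships 35 of its 110, leaving 75.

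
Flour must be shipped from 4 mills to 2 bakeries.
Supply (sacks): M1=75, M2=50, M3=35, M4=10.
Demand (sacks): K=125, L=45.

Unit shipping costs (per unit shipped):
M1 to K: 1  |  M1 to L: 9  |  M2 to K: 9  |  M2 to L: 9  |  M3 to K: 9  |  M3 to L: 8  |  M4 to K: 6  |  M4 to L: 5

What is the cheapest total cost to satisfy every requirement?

One minimum-cost allocation:
  M1->K: 75 × 1 = 75
  M2->K: 50 × 9 = 450
  M3->L: 35 × 8 = 280
  M4->L: 10 × 5 = 50
Total = 75 + 450 + 280 + 50 = 855.
(Supply check: M1 ships 75; M2 ships 50; M3 ships 35; M4 ships 10.)

855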